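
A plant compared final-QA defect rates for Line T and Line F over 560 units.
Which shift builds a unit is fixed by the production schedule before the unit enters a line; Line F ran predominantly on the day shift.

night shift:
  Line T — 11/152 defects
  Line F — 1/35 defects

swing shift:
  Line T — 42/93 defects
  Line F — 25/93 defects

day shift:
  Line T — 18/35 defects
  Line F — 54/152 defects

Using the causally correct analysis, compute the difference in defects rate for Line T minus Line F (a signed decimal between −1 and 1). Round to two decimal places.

+0.13

Within every shift level Line F has the lower rate, yet pooled Line T does — Simpson's reversal.
Since shift is a pre-existing factor (not a product of the line) and it affects the outcome on its own, it is a confounder. The stratified rates, not the pooled rate, identify the causal effect.
Adjusting over the population distribution of shift: 0.334·(0.072−0.029) + 0.332·(0.452−0.269) + 0.334·(0.514−0.355) = +0.128.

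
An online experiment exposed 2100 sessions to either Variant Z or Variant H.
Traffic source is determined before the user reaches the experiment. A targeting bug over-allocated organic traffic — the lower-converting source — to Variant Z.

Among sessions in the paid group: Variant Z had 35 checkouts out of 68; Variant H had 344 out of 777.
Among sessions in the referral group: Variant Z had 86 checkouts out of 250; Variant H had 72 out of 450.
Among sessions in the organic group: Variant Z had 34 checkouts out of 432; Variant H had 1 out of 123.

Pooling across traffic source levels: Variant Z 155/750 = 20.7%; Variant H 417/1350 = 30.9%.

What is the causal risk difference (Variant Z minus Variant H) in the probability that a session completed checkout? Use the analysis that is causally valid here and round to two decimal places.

Variant Z is higher inside every traffic source stratum but Variant H is higher in aggregate. Whether to stratify depends on how traffic source relates to the variant.
Traffic source satisfies the back-door criterion: it is not a descendant of the variant, and it blocks the spurious path from variant to outcome. Adjusting for it (i.e., using the within-traffic source rates) gives the causal effect.
Adjusting over the population distribution of traffic source: 0.402·(0.515−0.443) + 0.333·(0.344−0.160) + 0.264·(0.079−0.008) = +0.109.

+0.11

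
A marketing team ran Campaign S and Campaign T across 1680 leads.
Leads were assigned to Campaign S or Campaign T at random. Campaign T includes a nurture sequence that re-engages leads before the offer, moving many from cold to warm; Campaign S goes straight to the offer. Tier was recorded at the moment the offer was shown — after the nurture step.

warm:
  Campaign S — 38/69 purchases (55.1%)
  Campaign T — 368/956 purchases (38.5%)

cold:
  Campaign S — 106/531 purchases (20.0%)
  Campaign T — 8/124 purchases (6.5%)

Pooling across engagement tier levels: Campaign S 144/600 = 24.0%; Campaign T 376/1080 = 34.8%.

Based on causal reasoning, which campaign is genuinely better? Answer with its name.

Campaign T

The stratified and pooled comparisons disagree (Campaign S wins within each engagement tier; Campaign T wins overall), so the answer turns on the causal role of engagement tier.
Engagement tier is downstream of the campaign. One should not condition on a consequence of treatment, so the overall rates are the right comparison.
Pooled: Campaign S 24.0% vs Campaign T 34.8%; Campaign T is higher overall.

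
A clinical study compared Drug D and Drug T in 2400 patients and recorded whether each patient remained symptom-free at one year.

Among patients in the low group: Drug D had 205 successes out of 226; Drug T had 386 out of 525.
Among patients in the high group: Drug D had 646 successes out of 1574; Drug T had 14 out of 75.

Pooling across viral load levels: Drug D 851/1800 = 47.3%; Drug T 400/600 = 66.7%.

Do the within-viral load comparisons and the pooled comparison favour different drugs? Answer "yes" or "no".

yes

Within each viral load level (low 90.7% vs 73.5%; high 41.0% vs 18.7%), Drug D has the higher rate every time. Pooled: 47.3% vs 66.7% — Drug T has the higher rate overall. The two comparisons disagree.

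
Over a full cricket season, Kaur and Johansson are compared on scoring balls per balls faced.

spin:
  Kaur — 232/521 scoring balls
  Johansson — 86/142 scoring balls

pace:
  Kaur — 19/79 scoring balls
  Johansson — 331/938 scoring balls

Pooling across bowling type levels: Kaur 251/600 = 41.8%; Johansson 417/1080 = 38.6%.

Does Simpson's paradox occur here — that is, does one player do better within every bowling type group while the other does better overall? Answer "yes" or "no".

Within each bowling type level (spin 44.5% vs 60.6%; pace 24.1% vs 35.3%), Johansson has the higher rate every time. Pooled: 41.8% vs 38.6% — Kaur has the higher rate overall. The two comparisons disagree.

yes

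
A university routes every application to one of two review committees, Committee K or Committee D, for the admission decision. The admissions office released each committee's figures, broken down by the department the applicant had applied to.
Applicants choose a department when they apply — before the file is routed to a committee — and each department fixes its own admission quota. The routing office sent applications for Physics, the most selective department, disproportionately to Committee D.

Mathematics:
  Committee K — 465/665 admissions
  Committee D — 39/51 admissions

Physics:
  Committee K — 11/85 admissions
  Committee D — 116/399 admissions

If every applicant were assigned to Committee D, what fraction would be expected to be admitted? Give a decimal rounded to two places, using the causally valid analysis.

0.57

Nothing the review committee does changes department; the imbalance is an allocation artefact. With department also predicting the outcome, the pooled figure is confounded, and the within-stratum comparison is the causal one.
Standardising Committee D to the population department mix: 0.597·39/51 + 0.403·116/399 = 0.574.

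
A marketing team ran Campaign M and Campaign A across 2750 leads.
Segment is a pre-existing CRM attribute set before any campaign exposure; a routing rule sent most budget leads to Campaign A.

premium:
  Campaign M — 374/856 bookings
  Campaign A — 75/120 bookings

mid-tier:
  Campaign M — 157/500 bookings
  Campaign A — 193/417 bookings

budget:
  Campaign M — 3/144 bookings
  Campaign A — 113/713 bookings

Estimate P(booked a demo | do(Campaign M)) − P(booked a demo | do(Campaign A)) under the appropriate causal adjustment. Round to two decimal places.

-0.16

The imbalance in customer segment arose from how leads were allocated, not from anything the campaign did; and customer segment independently affects the outcome. The pooled gap is confounded — condition on customer segment.
Adjusting over the population distribution of customer segment: 0.355·(0.437−0.625) + 0.333·(0.314−0.463) + 0.312·(0.021−0.158) = -0.159.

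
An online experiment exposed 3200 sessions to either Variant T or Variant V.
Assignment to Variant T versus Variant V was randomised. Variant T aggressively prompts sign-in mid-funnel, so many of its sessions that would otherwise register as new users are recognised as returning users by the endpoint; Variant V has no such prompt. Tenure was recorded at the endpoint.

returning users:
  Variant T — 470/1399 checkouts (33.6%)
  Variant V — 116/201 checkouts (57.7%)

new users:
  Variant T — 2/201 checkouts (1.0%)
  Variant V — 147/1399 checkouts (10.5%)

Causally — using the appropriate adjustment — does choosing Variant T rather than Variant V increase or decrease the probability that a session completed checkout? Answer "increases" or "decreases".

The distribution of user tenure is itself part of what the variant does — it is an intermediate outcome. Holding it fixed would remove that part of the effect; the total effect is the pooled difference.
Pooled: Variant T 29.5% vs Variant V 16.4%; Variant T is higher overall.

increases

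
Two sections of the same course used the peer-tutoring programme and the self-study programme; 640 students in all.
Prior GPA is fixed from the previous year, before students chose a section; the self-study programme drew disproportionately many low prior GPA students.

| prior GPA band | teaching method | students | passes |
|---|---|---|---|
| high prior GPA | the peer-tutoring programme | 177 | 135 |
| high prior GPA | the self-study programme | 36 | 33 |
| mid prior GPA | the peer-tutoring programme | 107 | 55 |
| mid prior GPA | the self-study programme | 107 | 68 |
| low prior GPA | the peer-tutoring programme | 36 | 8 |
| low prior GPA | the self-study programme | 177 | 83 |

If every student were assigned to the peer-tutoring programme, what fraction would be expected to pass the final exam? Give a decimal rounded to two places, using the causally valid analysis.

0.50

the self-study programme is higher inside every prior GPA band stratum but the peer-tutoring programme is higher in aggregate. Whether to stratify depends on how prior GPA band relates to the teaching method.
Prior GPA band is set before the teaching method has any effect — it is not caused by the teaching method — and it independently drives the outcome. That makes it a confounder, so the causal comparison is within prior GPA band levels.
Standardising the peer-tutoring programme to the population prior GPA band mix: 0.333·135/177 + 0.334·55/107 + 0.333·8/36 = 0.500.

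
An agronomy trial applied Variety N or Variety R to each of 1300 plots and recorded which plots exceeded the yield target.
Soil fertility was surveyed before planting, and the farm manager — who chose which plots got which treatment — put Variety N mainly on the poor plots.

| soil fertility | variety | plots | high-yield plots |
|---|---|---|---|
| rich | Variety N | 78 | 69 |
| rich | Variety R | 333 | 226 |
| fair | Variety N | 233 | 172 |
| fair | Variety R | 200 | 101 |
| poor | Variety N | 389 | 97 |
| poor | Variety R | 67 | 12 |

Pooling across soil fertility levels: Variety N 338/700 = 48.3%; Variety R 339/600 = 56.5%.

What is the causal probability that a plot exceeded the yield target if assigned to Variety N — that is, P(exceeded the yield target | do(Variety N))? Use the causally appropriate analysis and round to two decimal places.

0.61

Within every soil fertility level Variety N has the higher rate, yet pooled Variety R does — Simpson's reversal.
Soil fertility satisfies the back-door criterion: it is not a descendant of the variety, and it blocks the spurious path from variety to outcome. Adjusting for it (i.e., using the within-soil fertility rates) gives the causal effect.
Standardising Variety N to the population soil fertility mix: 0.316·69/78 + 0.333·172/233 + 0.351·97/389 = 0.613.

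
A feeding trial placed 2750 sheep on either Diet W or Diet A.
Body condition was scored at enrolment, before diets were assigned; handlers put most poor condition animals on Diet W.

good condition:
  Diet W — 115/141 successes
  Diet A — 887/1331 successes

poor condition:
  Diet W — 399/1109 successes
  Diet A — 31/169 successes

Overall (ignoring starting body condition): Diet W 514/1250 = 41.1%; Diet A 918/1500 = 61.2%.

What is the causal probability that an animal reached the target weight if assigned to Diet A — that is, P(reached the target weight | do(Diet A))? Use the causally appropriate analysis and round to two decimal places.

Diet W is higher inside every starting body condition stratum but Diet A is higher in aggregate. Whether to stratify depends on how starting body condition relates to the diet.
The imbalance in starting body condition arose from how sheep were allocated, not from anything the diet did; and starting body condition independently affects the outcome. The pooled gap is confounded — condition on starting body condition.
Standardising Diet A to the population starting body condition mix: 0.535·887/1331 + 0.465·31/169 = 0.442.

0.44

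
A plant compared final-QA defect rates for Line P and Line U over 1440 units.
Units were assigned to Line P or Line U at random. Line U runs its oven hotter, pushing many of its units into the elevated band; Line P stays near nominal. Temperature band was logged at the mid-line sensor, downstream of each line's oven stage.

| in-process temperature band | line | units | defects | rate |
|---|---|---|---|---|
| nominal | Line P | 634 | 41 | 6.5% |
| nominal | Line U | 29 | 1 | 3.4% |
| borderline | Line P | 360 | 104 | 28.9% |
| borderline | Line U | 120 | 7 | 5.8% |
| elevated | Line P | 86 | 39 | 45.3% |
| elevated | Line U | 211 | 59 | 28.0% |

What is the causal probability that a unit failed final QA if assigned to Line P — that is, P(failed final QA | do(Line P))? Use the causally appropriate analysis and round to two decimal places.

The stratified and pooled comparisons disagree (Line U wins within each in-process temperature band; Line P wins overall), so the answer turns on the causal role of in-process temperature band.
The distribution of in-process temperature band is itself part of what the line does — it is an intermediate outcome. Holding it fixed would remove that part of the effect; the total effect is the pooled difference.
So P(outcome | do(Line P)) is just the pooled rate for Line P: 184/1080 = 0.170.

0.17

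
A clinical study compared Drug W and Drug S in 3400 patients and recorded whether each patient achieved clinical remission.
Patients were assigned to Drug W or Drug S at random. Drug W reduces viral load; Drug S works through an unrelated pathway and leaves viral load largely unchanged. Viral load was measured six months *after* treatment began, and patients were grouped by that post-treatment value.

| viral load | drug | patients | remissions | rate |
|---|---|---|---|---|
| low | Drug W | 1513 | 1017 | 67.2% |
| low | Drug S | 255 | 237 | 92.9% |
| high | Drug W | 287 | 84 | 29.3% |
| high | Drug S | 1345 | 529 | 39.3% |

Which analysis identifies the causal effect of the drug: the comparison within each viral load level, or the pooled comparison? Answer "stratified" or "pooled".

Drug S is higher inside every viral load stratum but Drug W is higher in aggregate. Whether to stratify depends on how viral load relates to the drug.
Viral load is recorded after the drug and is itself shifted by it — it sits on the causal path from drug to outcome. Conditioning on a mediator would strip out part of the effect we want; the pooled comparison gives the total causal effect.
Pooled: Drug W 61.2% vs Drug S 47.9%; Drug W is higher overall.

pooled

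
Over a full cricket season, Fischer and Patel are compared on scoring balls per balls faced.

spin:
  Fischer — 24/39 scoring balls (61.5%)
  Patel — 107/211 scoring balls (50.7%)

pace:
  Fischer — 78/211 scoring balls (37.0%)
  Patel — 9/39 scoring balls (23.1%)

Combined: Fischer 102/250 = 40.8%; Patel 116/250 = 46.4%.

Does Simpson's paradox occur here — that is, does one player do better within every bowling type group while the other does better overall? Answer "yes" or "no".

yes

Within each bowling type level (spin 61.5% vs 50.7%; pace 37.0% vs 23.1%), Fischer has the higher rate every time. Pooled: 40.8% vs 46.4% — Patel has the higher rate overall. The two comparisons disagree.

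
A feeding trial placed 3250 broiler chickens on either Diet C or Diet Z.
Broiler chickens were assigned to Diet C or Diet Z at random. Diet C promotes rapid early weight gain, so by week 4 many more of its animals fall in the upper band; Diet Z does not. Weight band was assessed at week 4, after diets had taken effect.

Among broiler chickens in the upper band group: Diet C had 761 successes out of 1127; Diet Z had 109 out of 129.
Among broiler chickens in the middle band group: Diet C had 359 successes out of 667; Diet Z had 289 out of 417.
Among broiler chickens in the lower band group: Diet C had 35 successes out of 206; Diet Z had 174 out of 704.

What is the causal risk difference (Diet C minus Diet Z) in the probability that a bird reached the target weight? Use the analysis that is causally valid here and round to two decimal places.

+0.12

Diet Z is higher inside every week-4 weight band stratum but Diet C is higher in aggregate. Whether to stratify depends on how week-4 weight band relates to the diet.
Stratifying would compare diets among broiler chickens the diets themselves sorted into week-4 weight band groups — a form of selection on an intermediate. The unconditioned pooled rates give the total causal effect.
The causal difference is the pooled difference: 0.578 − 0.458 = +0.120.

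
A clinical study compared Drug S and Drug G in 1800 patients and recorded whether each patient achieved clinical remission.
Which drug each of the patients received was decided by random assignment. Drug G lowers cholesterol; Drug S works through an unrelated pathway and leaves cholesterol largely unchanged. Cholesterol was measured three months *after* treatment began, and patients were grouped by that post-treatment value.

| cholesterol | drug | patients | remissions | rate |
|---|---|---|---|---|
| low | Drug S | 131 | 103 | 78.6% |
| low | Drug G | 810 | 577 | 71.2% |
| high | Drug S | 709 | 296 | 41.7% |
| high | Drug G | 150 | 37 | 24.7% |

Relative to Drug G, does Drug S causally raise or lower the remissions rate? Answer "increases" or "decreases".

Drug S is higher inside every cholesterol stratum but Drug G is higher in aggregate. Whether to stratify depends on how cholesterol relates to the drug.
Cholesterol is recorded after the drug and is itself shifted by it — it sits on the causal path from drug to outcome. Conditioning on a mediator would strip out part of the effect we want; the pooled comparison gives the total causal effect.
Pooled: Drug S 47.5% vs Drug G 64.0%; Drug G is higher overall.

decreases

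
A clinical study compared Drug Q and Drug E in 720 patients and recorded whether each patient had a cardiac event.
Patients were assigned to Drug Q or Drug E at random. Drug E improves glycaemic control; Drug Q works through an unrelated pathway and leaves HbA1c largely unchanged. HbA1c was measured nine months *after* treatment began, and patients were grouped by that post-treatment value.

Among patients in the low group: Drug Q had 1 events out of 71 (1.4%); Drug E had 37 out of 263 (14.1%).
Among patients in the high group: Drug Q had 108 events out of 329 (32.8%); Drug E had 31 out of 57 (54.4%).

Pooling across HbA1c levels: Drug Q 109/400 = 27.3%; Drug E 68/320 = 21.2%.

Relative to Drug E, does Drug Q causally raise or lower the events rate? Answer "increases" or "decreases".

Because the drug influences HbA1c, HbA1c is a post-treatment mediator, not a confounder. Stratifying on it would bias the estimate; the causal effect is the crude pooled difference.
Pooled: Drug Q 27.3% vs Drug E 21.2%; Drug E is lower overall.

increases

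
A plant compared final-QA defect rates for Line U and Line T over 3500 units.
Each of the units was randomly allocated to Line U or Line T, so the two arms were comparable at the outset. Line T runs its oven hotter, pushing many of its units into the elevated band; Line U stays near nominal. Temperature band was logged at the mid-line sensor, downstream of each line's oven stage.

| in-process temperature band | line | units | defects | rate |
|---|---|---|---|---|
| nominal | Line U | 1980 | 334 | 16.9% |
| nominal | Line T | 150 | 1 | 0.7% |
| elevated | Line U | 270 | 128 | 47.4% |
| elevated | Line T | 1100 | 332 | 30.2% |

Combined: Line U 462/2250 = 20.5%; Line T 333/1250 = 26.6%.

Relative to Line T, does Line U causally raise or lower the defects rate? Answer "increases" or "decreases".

In-process temperature band lies on the pathway line → in-process temperature band → outcome, so adjusting for it blocks the indirect effect. For the total causal effect of line, use the unadjusted pooled rates.
Pooled: Line U 20.5% vs Line T 26.6%; Line U is lower overall.

decreases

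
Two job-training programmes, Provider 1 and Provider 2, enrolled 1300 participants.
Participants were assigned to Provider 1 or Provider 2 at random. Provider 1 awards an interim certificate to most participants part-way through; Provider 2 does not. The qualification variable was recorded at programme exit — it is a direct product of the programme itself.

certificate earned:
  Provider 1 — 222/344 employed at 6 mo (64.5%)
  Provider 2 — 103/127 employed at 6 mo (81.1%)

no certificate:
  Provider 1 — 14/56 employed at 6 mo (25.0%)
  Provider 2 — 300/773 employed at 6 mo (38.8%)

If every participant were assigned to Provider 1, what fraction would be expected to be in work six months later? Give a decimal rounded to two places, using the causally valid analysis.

0.59

Provider 2 is higher inside every qualification attained during the programme stratum but Provider 1 is higher in aggregate. Whether to stratify depends on how qualification attained during the programme relates to the programme.
Qualification attained during the programme is recorded after the programme and is itself shifted by it — it sits on the causal path from programme to outcome. Conditioning on a mediator would strip out part of the effect we want; the pooled comparison gives the total causal effect.
So P(outcome | do(Provider 1)) is just the pooled rate for Provider 1: 236/400 = 0.590.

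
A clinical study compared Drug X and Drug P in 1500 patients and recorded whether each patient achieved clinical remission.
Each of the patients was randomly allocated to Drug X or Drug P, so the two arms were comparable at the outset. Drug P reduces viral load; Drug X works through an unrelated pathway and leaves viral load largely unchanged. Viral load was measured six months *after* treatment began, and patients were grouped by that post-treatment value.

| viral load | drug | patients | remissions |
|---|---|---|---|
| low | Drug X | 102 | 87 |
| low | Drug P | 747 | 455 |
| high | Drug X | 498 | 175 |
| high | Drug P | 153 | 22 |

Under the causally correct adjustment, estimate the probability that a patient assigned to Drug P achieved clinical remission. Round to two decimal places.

Drug X is higher inside every viral load stratum but Drug P is higher in aggregate. Whether to stratify depends on how viral load relates to the drug.
The distribution of viral load is itself part of what the drug does — it is an intermediate outcome. Holding it fixed would remove that part of the effect; the total effect is the pooled difference.
So P(outcome | do(Drug P)) is just the pooled rate for Drug P: 477/900 = 0.530.

0.53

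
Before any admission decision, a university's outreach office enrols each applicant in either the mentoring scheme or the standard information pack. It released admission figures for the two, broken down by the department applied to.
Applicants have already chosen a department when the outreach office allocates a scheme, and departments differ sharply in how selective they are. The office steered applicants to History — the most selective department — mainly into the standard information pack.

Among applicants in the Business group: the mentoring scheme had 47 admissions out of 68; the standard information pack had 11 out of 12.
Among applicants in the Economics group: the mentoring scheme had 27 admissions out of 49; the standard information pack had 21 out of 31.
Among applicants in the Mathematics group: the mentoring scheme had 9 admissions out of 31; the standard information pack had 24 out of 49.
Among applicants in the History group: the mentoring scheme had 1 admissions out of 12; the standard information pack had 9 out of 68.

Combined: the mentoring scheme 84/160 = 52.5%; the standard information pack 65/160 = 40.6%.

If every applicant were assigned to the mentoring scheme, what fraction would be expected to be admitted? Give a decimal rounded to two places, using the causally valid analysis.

Department satisfies the back-door criterion: it is not a descendant of the outreach scheme, and it blocks the spurious path from outreach scheme to outcome. Adjusting for it (i.e., using the within-department rates) gives the causal effect.
Standardising the mentoring scheme to the population department mix: 0.250·47/68 + 0.250·27/49 + 0.250·9/31 + 0.250·1/12 = 0.404.

0.40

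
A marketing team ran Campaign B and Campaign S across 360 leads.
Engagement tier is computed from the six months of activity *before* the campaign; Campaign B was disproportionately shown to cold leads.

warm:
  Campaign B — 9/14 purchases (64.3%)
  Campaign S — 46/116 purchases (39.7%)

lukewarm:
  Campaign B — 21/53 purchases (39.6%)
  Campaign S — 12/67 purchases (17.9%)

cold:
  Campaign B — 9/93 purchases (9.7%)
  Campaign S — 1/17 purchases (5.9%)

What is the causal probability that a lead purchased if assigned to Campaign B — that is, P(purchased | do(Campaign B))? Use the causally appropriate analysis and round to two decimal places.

0.39

The stratified and pooled comparisons disagree (Campaign B wins within each engagement tier; Campaign S wins overall), so the answer turns on the causal role of engagement tier.
Nothing the campaign does changes engagement tier; the imbalance is an allocation artefact. With engagement tier also predicting the outcome, the pooled figure is confounded, and the within-stratum comparison is the causal one.
Standardising Campaign B to the population engagement tier mix: 0.361·9/14 + 0.333·21/53 + 0.306·9/93 = 0.394.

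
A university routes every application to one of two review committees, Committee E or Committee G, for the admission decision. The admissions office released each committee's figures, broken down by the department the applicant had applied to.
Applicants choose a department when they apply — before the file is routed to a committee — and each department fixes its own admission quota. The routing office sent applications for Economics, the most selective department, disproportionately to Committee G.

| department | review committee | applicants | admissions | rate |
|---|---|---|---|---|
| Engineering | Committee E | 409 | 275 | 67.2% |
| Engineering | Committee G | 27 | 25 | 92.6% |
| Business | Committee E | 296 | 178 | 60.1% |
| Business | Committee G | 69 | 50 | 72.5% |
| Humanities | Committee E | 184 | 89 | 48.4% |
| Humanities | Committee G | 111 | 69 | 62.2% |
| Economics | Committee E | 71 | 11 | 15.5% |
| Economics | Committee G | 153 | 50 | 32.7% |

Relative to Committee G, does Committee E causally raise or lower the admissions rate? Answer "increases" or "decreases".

decreases

The imbalance in department arose from how applicants were allocated, not from anything the review committee did; and department independently affects the outcome. The pooled gap is confounded — condition on department.
Within each level — Engineering: 67.2% vs 92.6%; Business: 60.1% vs 72.5%; Humanities: 48.4% vs 62.2%; Economics: 15.5% vs 32.7% — Committee G is higher every time.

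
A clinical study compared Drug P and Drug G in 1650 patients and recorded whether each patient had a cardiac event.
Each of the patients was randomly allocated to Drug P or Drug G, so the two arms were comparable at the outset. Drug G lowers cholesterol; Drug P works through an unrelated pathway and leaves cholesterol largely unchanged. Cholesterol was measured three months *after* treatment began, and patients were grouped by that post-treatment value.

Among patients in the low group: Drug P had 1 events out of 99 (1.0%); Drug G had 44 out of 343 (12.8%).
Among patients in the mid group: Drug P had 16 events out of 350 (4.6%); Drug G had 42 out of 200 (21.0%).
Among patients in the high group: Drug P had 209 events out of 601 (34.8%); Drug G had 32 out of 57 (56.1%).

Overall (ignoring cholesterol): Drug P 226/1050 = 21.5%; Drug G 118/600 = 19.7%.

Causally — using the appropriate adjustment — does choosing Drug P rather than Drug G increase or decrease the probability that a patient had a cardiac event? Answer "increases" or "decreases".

Because the drug influences cholesterol, cholesterol is a post-treatment mediator, not a confounder. Stratifying on it would bias the estimate; the causal effect is the crude pooled difference.
Pooled: Drug P 21.5% vs Drug G 19.7%; Drug G is lower overall.

increases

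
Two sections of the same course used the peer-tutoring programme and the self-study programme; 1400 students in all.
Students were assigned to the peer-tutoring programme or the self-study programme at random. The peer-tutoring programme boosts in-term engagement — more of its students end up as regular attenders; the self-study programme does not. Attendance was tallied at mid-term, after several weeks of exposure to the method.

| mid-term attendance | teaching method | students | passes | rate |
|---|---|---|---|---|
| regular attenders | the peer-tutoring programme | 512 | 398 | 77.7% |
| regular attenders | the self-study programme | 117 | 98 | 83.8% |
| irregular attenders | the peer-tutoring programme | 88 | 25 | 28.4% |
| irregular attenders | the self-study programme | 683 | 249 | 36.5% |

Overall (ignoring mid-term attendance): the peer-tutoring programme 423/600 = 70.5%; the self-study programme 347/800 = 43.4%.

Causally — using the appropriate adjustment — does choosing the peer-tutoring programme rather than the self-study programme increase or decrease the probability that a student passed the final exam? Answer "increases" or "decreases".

increases

The stratified and pooled comparisons disagree (the self-study programme wins within each mid-term attendance; the peer-tutoring programme wins overall), so the answer turns on the causal role of mid-term attendance.
Mid-term attendance is downstream of the teaching method. One should not condition on a consequence of treatment, so the overall rates are the right comparison.
Pooled: the peer-tutoring programme 70.5% vs the self-study programme 43.4%; the peer-tutoring programme is higher overall.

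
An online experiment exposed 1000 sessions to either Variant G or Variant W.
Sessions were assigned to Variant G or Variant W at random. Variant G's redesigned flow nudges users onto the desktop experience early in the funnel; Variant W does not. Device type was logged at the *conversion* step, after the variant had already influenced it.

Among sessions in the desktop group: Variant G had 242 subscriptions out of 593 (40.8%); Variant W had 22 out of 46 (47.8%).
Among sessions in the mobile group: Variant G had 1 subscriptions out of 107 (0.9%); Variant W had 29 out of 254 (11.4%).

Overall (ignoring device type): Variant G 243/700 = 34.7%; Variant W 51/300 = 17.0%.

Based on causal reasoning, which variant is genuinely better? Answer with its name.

Variant W is higher inside every device type stratum but Variant G is higher in aggregate. Whether to stratify depends on how device type relates to the variant.
Device type here is a post-treatment variable shaped by the variant; conditioning on it would introduce bias rather than remove it. The overall comparison is the causal one.
Pooled: Variant G 34.7% vs Variant W 17.0%; Variant G is higher overall.

Variant G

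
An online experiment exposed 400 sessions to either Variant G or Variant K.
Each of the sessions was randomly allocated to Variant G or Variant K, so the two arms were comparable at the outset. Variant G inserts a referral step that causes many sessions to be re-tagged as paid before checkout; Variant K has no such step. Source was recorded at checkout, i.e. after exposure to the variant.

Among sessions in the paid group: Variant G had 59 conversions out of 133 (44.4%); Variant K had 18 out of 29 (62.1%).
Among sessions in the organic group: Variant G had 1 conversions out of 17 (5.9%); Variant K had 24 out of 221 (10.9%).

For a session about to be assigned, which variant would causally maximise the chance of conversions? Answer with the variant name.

Stratifying would compare variants among sessions the variants themselves sorted into traffic source groups — a form of selection on an intermediate. The unconditioned pooled rates give the total causal effect.
Pooled: Variant G 40.0% vs Variant K 16.8%; Variant G is higher overall.

Variant G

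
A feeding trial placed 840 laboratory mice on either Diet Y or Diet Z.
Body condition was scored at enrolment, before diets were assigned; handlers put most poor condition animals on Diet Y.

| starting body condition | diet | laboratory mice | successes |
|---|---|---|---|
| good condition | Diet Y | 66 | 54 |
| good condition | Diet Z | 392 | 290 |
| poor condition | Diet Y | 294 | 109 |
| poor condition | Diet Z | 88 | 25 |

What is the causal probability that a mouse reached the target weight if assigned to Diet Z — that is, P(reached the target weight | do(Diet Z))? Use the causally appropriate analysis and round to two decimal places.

Within every starting body condition level Diet Y has the higher rate, yet pooled Diet Z does — Simpson's reversal.
Nothing the diet does changes starting body condition; the imbalance is an allocation artefact. With starting body condition also predicting the outcome, the pooled figure is confounded, and the within-stratum comparison is the causal one.
Standardising Diet Z to the population starting body condition mix: 0.545·290/392 + 0.455·25/88 = 0.533.

0.53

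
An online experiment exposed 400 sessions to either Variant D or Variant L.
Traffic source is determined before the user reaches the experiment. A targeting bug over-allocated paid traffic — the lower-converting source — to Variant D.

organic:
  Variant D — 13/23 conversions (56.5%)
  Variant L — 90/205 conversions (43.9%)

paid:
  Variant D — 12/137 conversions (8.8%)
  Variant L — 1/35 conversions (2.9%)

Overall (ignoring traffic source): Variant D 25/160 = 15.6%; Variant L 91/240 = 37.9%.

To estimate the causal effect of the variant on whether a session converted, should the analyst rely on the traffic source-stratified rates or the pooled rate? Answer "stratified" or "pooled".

Traffic source is set before the variant has any effect — it is not caused by the variant — and it independently drives the outcome. That makes it a confounder, so the causal comparison is within traffic source levels.
Within each level — organic: 56.5% vs 43.9%; paid: 8.8% vs 2.9% — Variant D is higher every time.

stratified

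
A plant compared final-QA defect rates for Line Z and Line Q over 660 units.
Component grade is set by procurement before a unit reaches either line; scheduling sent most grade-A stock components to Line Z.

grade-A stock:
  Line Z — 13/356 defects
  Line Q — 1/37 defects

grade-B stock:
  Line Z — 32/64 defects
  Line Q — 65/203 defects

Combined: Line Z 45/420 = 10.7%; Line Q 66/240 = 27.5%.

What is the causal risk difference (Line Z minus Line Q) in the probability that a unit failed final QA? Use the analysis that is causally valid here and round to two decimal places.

Within every component grade level Line Q has the lower rate, yet pooled Line Z does — Simpson's reversal.
Here component grade is a common cause — it drives both which line a case falls under and the outcome. The crude comparison mixes populations; the stratum-specific rates are the causally relevant ones.
Adjusting over the population distribution of component grade: 0.595·(0.037−0.027) + 0.405·(0.500−0.320) = +0.078.

+0.08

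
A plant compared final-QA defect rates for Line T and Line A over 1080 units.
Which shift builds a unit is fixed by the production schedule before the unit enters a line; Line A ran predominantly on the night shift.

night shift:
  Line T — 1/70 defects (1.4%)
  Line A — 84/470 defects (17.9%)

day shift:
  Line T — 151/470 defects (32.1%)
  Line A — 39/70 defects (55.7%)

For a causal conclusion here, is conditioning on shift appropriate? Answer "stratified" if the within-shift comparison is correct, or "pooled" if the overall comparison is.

The imbalance in shift arose from how units were allocated, not from anything the line did; and shift independently affects the outcome. The pooled gap is confounded — condition on shift.
Within each level — night shift: 1.4% vs 17.9%; day shift: 32.1% vs 55.7% — Line T is lower every time.

stratified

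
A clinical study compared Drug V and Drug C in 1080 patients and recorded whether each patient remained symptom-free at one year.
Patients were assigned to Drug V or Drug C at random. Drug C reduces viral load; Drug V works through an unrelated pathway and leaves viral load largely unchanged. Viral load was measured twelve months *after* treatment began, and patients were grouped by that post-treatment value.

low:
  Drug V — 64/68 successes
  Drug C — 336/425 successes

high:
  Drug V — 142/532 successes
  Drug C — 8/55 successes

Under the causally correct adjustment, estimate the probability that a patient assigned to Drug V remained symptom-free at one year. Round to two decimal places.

Drug V is higher inside every viral load stratum but Drug C is higher in aggregate. Whether to stratify depends on how viral load relates to the drug.
Viral load lies on the pathway drug → viral load → outcome, so adjusting for it blocks the indirect effect. For the total causal effect of drug, use the unadjusted pooled rates.
So P(outcome | do(Drug V)) is just the pooled rate for Drug V: 206/600 = 0.343.

0.34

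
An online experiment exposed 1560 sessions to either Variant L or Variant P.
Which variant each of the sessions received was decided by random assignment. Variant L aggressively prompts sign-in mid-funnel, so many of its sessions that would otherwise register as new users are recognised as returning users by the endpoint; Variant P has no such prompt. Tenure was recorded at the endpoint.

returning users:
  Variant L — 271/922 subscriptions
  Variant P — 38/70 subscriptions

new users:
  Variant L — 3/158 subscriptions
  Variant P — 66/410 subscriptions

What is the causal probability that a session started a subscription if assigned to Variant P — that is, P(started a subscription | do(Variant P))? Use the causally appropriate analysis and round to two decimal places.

The stratified and pooled comparisons disagree (Variant P wins within each user tenure; Variant L wins overall), so the answer turns on the causal role of user tenure.
User tenure here is a post-treatment variable shaped by the variant; conditioning on it would introduce bias rather than remove it. The overall comparison is the causal one.
So P(outcome | do(Variant P)) is just the pooled rate for Variant P: 104/480 = 0.217.

0.22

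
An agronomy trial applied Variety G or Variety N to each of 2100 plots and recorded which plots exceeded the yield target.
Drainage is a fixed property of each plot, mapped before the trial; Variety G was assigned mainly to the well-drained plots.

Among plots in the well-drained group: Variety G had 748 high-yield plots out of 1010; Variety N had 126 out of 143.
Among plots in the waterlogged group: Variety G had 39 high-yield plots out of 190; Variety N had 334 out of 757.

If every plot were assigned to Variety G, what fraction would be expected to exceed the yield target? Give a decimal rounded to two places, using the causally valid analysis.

0.50

Variety N is higher inside every field drainage stratum but Variety G is higher in aggregate. Whether to stratify depends on how field drainage relates to the variety.
Here field drainage is a common cause — it drives both which variety a case falls under and the outcome. The crude comparison mixes populations; the stratum-specific rates are the causally relevant ones.
Standardising Variety G to the population field drainage mix: 0.549·748/1010 + 0.451·39/190 = 0.499.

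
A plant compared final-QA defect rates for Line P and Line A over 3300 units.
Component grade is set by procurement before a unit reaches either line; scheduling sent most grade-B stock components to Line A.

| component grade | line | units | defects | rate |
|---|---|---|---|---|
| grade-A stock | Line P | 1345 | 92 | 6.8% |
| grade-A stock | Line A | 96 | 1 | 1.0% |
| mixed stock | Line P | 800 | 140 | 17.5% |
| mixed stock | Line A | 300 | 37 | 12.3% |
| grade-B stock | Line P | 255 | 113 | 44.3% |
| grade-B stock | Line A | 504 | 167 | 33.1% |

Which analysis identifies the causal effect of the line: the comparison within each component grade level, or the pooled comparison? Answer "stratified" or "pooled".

stratified

Component grade differs across lines for reasons unrelated to any effect of the line itself, and it separately predicts the outcome — a classic confounder. We must compare within component grade levels.
Within each level — grade-A stock: 6.8% vs 1.0%; mixed stock: 17.5% vs 12.3%; grade-B stock: 44.3% vs 33.1% — Line A is lower every time.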